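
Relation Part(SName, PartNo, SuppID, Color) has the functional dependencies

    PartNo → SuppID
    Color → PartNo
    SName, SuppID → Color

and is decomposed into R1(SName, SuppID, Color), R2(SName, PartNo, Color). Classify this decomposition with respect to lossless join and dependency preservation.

Lossless test: (SName, Color)⁺ = {SName, PartNo, SuppID, Color}, which contains all of one fragment — lossless.
Dependency preservation: the restricted closure of {PartNo} across the fragments never reaches {SuppID}, so PartNo → SuppID cannot be enforced without a join — not preserved.

lossless but not dependency-preserving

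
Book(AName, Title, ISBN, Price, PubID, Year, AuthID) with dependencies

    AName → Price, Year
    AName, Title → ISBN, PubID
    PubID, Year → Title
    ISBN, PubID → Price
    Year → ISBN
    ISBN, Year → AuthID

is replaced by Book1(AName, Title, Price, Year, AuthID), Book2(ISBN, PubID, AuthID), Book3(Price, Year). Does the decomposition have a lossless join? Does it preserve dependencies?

lossy and not dependency-preserving

Lossless test (chase): Rows 1 and 3 agree on Year; apply Year→ISBN and equate their ISBN entries. Rows 1 and 3 agree on ISBN, Year; apply ISBN, Year→AuthID and equate their AuthID entries. No row becomes fully distinguished — the join is lossy.
Dependency preservation: the restricted closure of {AName, Title} across the fragments never reaches {ISBN, PubID}, so AName, Title → ISBN, PubID cannot be enforced without a join — not preserved.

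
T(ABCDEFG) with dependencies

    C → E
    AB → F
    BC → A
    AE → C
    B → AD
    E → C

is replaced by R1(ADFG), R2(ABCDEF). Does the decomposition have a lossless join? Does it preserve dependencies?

lossy but dependency-preserving

Lossless test: (ADF)⁺ = {ADF}, which is a superkey of neither fragment — lossy.
Dependency preservation: every FD's attributes lie within a single fragment, so each can be enforced locally — preserved.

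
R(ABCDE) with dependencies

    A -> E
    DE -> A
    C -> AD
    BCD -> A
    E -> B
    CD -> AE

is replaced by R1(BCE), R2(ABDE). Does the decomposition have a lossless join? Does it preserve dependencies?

lossy and not dependency-preserving

Lossless test: (BE)⁺ = {BE}, which is a superkey of neither fragment — lossy.
Dependency preservation: the restricted closure of {C} across the fragments never reaches {AD}, so C → AD cannot be enforced without a join — not preserved.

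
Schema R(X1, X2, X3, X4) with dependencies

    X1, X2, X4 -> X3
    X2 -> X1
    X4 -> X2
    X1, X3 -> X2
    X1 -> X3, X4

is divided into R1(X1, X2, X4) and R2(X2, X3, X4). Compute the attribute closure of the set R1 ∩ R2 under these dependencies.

R1 ∩ R2 = {X2, X4}.
X2 → X1 applies, adding X1
X1 → X3, X4 applies, adding X3
Closure: {X1, X2, X3, X4}.

X1, X2, X3, X4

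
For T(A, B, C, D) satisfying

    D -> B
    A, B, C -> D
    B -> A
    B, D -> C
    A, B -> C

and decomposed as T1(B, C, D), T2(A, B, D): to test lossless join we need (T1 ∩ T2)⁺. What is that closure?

T1 ∩ T2 = {B, D}.
B → A applies, adding A
B, D → C applies, adding C
Closure: {A, B, C, D}.

A, B, C, D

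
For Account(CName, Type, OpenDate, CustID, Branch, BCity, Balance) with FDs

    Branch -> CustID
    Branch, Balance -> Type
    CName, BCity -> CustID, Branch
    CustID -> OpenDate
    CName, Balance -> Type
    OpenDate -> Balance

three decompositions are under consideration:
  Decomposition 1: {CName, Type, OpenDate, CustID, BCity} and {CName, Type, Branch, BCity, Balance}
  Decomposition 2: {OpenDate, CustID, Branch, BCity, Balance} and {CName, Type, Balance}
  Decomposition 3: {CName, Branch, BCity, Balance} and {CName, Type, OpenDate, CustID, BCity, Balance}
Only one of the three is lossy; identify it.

Decomposition 2

Decomposition 1: common = {CName, Type, BCity}, closure = {CName, Type, OpenDate, CustID, Branch, BCity, Balance} → lossless.
Decomposition 2: common = {Balance}, closure = {Balance} → lossy.
Decomposition 3: common = {CName, BCity, Balance}, closure = {CName, Type, OpenDate, CustID, Branch, BCity, Balance} → lossless.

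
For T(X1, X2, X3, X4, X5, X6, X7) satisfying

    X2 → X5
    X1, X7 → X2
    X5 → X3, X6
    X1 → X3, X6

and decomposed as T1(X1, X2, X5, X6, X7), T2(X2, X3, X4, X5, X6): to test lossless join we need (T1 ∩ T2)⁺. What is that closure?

T1 ∩ T2 = {X2, X5, X6}.
X5 → X3, X6 applies, adding X3
Closure: {X2, X3, X5, X6}.

X2, X3, X5, X6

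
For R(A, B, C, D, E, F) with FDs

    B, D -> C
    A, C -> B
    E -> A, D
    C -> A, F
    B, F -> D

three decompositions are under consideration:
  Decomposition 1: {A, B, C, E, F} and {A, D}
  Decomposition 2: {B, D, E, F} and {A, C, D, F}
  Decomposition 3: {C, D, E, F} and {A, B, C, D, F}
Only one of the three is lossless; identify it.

Decomposition 1: common = {A}, closure = {A} → lossy.
Decomposition 2: common = {D, F}, closure = {D, F} → lossy.
Decomposition 3: common = {C, D, F}, closure = {A, B, C, D, F} → lossless.

Decomposition 3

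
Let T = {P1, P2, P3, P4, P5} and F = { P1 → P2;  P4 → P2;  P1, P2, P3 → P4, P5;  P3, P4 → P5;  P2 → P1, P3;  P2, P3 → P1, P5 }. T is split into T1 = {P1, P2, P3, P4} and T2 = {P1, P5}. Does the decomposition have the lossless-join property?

Common attributes: T1 ∩ T2 = {P1}.
Closure of {P1}: P1 → P2 applies, adding P2; P2 → P1, P3 applies, adding P3; P2, P3 → P1, P5 applies, adding P5; P1, P2, P3 → P4, P5 applies, adding P4. So (P1)⁺ = {P1, P2, P3, P4, P5}.
This closure contains every attribute of T1, so T1 ∩ T2 → T1. The join is lossless.

Yes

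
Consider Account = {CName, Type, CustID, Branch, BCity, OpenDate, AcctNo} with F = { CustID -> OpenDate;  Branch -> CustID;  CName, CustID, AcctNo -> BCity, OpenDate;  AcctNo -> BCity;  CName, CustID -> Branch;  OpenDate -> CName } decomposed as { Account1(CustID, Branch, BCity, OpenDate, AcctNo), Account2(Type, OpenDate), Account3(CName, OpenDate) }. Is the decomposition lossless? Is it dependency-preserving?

Lossless test (chase): Rows 1 and 2 agree on OpenDate; apply OpenDate→CName and equate their CName entries. Rows 1 and 3 agree on OpenDate; apply OpenDate→CName and equate their CName entries. No row becomes fully distinguished — the join is lossy.
Dependency preservation: CName, CustID, AcctNo → BCity, OpenDate; CName, CustID → Branch are not contained in any single fragment, but the restricted closure of each left-hand side across the fragments still reaches the right-hand side; the remaining FDs each lie inside some fragment. All dependencies are preserved.

lossy but dependency-preserving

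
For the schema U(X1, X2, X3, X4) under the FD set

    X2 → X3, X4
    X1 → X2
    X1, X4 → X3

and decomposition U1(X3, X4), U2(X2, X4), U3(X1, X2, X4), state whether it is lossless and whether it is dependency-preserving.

lossy and not dependency-preserving

Lossless test (chase): Rows 2 and 3 agree on X2; apply X2→X3, X4 and equate their X3, X4 entries. No row becomes fully distinguished — the join is lossy.
Dependency preservation: the restricted closure of {X2} across the fragments never reaches {X3, X4}, so X2 → X3, X4 cannot be enforced without a join — not preserved.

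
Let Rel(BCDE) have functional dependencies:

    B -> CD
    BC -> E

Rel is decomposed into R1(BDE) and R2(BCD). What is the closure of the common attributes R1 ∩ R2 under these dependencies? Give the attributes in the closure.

BCDE

R1 ∩ R2 = {BD}.
B → CD applies, adding C
BC → E applies, adding E
Closure: {BCDE}.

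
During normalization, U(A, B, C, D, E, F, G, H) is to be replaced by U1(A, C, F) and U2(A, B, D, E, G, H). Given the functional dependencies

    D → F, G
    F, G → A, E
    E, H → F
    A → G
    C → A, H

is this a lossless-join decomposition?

Common attributes: U1 ∩ U2 = {A}.
Closure of {A}: A → G applies, adding G. So (A)⁺ = {A, G}.
The closure contains neither all of U1 = {A, C, F} nor all of U2 = {A, B, D, E, G, H}, so the common attributes are not a superkey of either fragment. The join is lossy.

No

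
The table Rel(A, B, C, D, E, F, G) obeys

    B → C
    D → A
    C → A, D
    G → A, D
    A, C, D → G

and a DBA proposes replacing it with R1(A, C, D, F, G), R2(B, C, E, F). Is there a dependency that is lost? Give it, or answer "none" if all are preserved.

none

B → C lies within R2.
D → A lies within R1.
C → A, D lies within R1.
G → A, D lies within R1.
A, C, D → G lies within R1.
Every dependency is enforceable on the fragments, so the decomposition is dependency-preserving.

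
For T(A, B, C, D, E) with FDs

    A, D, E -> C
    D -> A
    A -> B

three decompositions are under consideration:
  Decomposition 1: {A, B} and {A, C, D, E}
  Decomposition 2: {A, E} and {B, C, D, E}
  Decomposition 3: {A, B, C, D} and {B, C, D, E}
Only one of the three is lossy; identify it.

Decomposition 2

Decomposition 1: common = {A}, closure = {A, B} → lossless.
Decomposition 2: common = {E}, closure = {E} → lossy.
Decomposition 3: common = {B, C, D}, closure = {A, B, C, D} → lossless.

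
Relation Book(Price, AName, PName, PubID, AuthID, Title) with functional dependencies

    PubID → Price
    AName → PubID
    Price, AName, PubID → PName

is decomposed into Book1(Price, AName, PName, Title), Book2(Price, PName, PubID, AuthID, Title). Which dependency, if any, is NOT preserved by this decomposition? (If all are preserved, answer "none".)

AName → PubID

Check AName → PubID: no single fragment contains all of {AName, PubID}, and the restricted closure of {AName} across the fragments never reaches {PubID}.
PubID → Price is preserved.
Price, AName, PubID → PName is preserved.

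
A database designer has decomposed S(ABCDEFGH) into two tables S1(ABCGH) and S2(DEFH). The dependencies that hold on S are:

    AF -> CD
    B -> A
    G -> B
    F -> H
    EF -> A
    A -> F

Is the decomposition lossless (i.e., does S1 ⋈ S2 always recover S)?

No

Common attributes: S1 ∩ S2 = {H}.
No dependency enlarges {H}, so (H)⁺ = {H}.
The closure contains neither all of S1 = {ABCGH} nor all of S2 = {DEFH}, so the common attributes are not a superkey of either fragment. The join is lossy.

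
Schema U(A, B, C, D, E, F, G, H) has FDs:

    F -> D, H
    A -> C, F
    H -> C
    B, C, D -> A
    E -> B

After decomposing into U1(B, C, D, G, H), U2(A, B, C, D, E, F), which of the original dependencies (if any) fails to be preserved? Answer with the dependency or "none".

Check F → D, H: no single fragment contains all of {D, F, H}, and the restricted closure of {F} across the fragments never reaches {D, H}.
A → C, F is preserved.
H → C is preserved.
B, C, D → A is preserved.
E → B is preserved.

F -> D, H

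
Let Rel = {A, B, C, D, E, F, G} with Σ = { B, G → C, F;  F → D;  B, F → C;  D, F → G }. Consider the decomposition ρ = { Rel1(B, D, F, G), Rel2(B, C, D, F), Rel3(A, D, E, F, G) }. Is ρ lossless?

Chase test. Columns are A, B, C, D, E, F, G; row i has aⱼ where attribute j ∈ Reli, else bᵢⱼ.
Initial tableau (one row per fragment):
  row 1: b11 a2 b13 a4 b15 a6 a7
  row 2: b21 a2 a3 a4 b25 a6 b27
  row 3: a1 b32 b33 a4 a5 a6 a7
Rows 1 and 2 agree on B, F; apply B, F→C and equate their C entries.
Rows 1 and 2 agree on D, F; apply D, F→G and equate their G entries.
No row becomes fully distinguished — the join is lossy.

No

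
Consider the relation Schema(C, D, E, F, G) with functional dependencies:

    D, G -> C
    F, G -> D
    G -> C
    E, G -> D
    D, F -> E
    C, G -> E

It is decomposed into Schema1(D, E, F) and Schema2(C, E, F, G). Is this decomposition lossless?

Common attributes: Schema1 ∩ Schema2 = {E, F}.
No dependency enlarges {E, F}, so (E, F)⁺ = {E, F}.
The closure contains neither all of Schema1 = {D, E, F} nor all of Schema2 = {C, E, F, G}, so the common attributes are not a superkey of either fragment. The join is lossy.

No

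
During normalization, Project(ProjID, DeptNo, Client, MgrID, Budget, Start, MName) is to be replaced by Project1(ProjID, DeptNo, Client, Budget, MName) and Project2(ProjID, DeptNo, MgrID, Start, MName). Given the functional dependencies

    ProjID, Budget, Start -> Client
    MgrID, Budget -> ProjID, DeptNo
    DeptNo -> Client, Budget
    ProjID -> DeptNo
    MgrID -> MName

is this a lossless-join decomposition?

Common attributes: Project1 ∩ Project2 = {ProjID, DeptNo, MName}.
Closure of {ProjID, DeptNo, MName}: DeptNo → Client, Budget applies, adding Client, Budget. So (ProjID, DeptNo, MName)⁺ = {ProjID, DeptNo, Client, Budget, MName}.
This closure contains every attribute of Project1, so Project1 ∩ Project2 → Project1. The join is lossless.

Yes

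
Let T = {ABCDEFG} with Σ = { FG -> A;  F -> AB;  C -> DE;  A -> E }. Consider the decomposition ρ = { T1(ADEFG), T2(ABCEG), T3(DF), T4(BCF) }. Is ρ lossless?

Chase test. Columns are ABCDEFG; row i has aⱼ where attribute j ∈ Ti, else bᵢⱼ.
Initial tableau (one row per fragment):
  row 1: a1 b12 b13 a4 a5 a6 a7
  row 2: a1 a2 a3 b24 a5 b26 a7
  row 3: b31 b32 b33 a4 b35 a6 b37
  row 4: b41 a2 a3 b44 b45 a6 b47
Rows 1 and 3 agree on F; apply F→AB and equate their AB entries.
Rows 1 and 4 agree on F; apply F→AB and equate their AB entries.
Rows 2 and 4 agree on C; apply C→DE and equate their DE entries.
Rows 1 and 3 agree on A; apply A→E and equate their E entries.
No row becomes fully distinguished — the join is lossy.

No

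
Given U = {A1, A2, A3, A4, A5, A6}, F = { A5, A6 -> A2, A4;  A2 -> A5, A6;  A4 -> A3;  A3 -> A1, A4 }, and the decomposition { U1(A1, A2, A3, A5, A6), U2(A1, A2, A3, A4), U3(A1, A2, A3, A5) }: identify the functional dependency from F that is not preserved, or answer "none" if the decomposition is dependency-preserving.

none

A5, A6 → A2, A4: restricted closure across fragments reaches A2, A4.
A2 → A5, A6 lies within U1.
A4 → A3 lies within U2.
A3 → A1, A4 lies within U2.
Every dependency is enforceable on the fragments, so the decomposition is dependency-preserving.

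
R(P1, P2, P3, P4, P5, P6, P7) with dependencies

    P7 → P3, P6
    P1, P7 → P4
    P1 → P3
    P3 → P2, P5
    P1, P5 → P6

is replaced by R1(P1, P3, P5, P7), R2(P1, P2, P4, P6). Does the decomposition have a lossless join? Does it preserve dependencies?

Lossless test: (P1)⁺ = {P1, P2, P3, P5, P6}, which is a superkey of neither fragment — lossy.
Dependency preservation: the restricted closure of {P7} across the fragments never reaches {P3, P6}, so P7 → P3, P6 cannot be enforced without a join — not preserved.

lossy and not dependency-preserving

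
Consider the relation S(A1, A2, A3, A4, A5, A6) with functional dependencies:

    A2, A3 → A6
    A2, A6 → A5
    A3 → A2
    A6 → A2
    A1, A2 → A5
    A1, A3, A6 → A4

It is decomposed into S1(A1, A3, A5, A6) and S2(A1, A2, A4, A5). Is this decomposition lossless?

Common attributes: S1 ∩ S2 = {A1, A5}.
No dependency enlarges {A1, A5}, so (A1, A5)⁺ = {A1, A5}.
The closure contains neither all of S1 = {A1, A3, A5, A6} nor all of S2 = {A1, A2, A4, A5}, so the common attributes are not a superkey of either fragment. The join is lossy.

No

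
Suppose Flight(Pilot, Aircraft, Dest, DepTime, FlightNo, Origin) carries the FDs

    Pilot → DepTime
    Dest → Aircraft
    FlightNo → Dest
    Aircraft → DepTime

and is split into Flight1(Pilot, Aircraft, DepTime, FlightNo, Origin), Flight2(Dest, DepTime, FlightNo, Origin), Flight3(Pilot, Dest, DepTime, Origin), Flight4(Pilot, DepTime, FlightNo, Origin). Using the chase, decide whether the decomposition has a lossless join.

Yes

Chase test. Columns are Pilot, Aircraft, Dest, DepTime, FlightNo, Origin; row i has aⱼ where attribute j ∈ Flighti, else bᵢⱼ.
Initial tableau (one row per fragment):
  row 1: a1 a2 b13 a4 a5 a6
  row 2: b21 b22 a3 a4 a5 a6
  row 3: a1 b32 a3 a4 b35 a6
  row 4: a1 b42 b43 a4 a5 a6
Rows 2 and 3 agree on Dest; apply Dest→Aircraft and equate their Aircraft entries.
Rows 1 and 2 agree on FlightNo; apply FlightNo→Dest and equate their Dest entries.
Rows 1 and 4 agree on FlightNo; apply FlightNo→Dest and equate their Dest entries.
Rows 1 and 2 agree on Dest; apply Dest→Aircraft and equate their Aircraft entries.
Rows 1 and 4 agree on Dest; apply Dest→Aircraft and equate their Aircraft entries.
Row 1 is now all distinguished symbols — the join is lossless.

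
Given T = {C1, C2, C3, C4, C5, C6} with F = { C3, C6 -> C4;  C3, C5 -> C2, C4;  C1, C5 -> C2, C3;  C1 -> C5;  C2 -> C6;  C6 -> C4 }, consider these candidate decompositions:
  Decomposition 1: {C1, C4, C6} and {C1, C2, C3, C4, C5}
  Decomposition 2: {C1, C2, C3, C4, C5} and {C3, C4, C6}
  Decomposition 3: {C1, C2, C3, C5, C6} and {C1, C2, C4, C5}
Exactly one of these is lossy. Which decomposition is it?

Decomposition 2

Decomposition 1: common = {C1, C4}, closure = {C1, C2, C3, C4, C5, C6} → lossless.
Decomposition 2: common = {C3, C4}, closure = {C3, C4} → lossy.
Decomposition 3: common = {C1, C2, C5}, closure = {C1, C2, C3, C4, C5, C6} → lossless.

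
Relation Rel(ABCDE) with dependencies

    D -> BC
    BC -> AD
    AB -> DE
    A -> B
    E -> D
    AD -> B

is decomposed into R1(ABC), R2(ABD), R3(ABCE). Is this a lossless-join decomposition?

Chase test. Columns are ABCDE; row i has aⱼ where attribute j ∈ Ri, else bᵢⱼ.
Initial tableau (one row per fragment):
  row 1: a1 a2 a3 b14 b15
  row 2: a1 a2 b23 a4 b25
  row 3: a1 a2 a3 b34 a5
Rows 1 and 3 agree on BC; apply BC→AD and equate their AD entries.
Rows 1 and 2 agree on AB; apply AB→DE and equate their DE entries.
Rows 1 and 3 agree on AB; apply AB→DE and equate their DE entries.
Rows 1 and 2 agree on D; apply D→BC and equate their BC entries.
Row 1 is now all distinguished symbols — the join is lossless.

Yes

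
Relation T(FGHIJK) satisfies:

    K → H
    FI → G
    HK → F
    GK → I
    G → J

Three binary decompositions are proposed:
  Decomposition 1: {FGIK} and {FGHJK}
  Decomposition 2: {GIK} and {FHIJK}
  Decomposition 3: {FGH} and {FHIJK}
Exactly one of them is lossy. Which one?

Decomposition 1: common = {FGK}, closure = {FGHIJK} → lossless.
Decomposition 2: common = {IK}, closure = {FGHIJK} → lossless.
Decomposition 3: common = {FH}, closure = {FH} → lossy.

Decomposition 3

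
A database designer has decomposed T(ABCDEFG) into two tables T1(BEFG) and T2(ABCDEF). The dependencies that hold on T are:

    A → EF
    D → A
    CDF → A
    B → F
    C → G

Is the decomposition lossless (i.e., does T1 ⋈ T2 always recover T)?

No

Common attributes: T1 ∩ T2 = {BEF}.
No dependency enlarges {BEF}, so (BEF)⁺ = {BEF}.
The closure contains neither all of T1 = {BEFG} nor all of T2 = {ABCDEF}, so the common attributes are not a superkey of either fragment. The join is lossy.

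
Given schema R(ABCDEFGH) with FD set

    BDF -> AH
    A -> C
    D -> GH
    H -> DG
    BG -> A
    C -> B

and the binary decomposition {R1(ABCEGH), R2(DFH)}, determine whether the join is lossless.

Common attributes: R1 ∩ R2 = {H}.
Closure of {H}: H → DG applies, adding DG. So (H)⁺ = {DGH}.
The closure contains neither all of R1 = {ABCEGH} nor all of R2 = {DFH}, so the common attributes are not a superkey of either fragment. The join is lossy.

No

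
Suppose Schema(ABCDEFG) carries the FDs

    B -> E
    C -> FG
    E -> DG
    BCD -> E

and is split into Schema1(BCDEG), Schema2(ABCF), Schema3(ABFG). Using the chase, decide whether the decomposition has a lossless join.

Chase test. Columns are ABCDEFG; row i has aⱼ where attribute j ∈ Schemai, else bᵢⱼ.
Initial tableau (one row per fragment):
  row 1: b11 a2 a3 a4 a5 b16 a7
  row 2: a1 a2 a3 b24 b25 a6 b27
  row 3: a1 a2 b33 b34 b35 a6 a7
Rows 1 and 2 agree on B; apply B→E and equate their E entries.
Rows 1 and 3 agree on B; apply B→E and equate their E entries.
Rows 1 and 2 agree on C; apply C→FG and equate their FG entries.
Rows 1 and 2 agree on E; apply E→DG and equate their DG entries.
Rows 1 and 3 agree on E; apply E→DG and equate their DG entries.
Row 2 is now all distinguished symbols — the join is lossless.

Yes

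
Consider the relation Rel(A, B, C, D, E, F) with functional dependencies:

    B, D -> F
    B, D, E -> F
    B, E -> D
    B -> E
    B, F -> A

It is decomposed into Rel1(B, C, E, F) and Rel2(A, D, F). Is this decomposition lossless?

No

Common attributes: Rel1 ∩ Rel2 = {F}.
No dependency enlarges {F}, so (F)⁺ = {F}.
The closure contains neither all of Rel1 = {B, C, E, F} nor all of Rel2 = {A, D, F}, so the common attributes are not a superkey of either fragment. The join is lossy.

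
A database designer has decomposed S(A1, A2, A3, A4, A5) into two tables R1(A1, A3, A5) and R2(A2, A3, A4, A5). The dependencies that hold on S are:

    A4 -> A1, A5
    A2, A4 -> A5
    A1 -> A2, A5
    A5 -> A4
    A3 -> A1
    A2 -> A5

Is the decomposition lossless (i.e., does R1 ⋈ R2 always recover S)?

Yes

Common attributes: R1 ∩ R2 = {A3, A5}.
Closure of {A3, A5}: A5 → A4 applies, adding A4; A3 → A1 applies, adding A1; A1 → A2, A5 applies, adding A2. So (A3, A5)⁺ = {A1, A2, A3, A4, A5}.
This closure contains every attribute of R1, so R1 ∩ R2 → R1. The join is lossless.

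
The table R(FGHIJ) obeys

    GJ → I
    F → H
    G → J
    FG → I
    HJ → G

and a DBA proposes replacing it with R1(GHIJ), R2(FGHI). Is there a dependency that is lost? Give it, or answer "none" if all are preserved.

GJ → I lies within R1.
F → H lies within R2.
G → J lies within R1.
FG → I lies within R2.
HJ → G lies within R1.
Every dependency is enforceable on the fragments, so the decomposition is dependency-preserving.

none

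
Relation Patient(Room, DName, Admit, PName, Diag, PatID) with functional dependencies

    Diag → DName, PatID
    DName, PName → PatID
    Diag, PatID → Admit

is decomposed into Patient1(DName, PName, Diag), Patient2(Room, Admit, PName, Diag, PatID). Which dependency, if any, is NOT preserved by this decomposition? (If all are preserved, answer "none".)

DName, PName → PatID

Check DName, PName → PatID: no single fragment contains all of {DName, PName, PatID}, and the restricted closure of {DName, PName} across the fragments never reaches {PatID}.
Diag → DName, PatID is preserved.
Diag, PatID → Admit is preserved.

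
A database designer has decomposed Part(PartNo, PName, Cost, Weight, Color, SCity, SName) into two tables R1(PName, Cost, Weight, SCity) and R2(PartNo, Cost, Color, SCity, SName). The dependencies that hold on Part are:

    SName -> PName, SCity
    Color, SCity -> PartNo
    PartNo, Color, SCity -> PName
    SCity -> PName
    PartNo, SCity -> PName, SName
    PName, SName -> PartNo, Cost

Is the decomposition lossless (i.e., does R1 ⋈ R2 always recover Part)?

No

Common attributes: R1 ∩ R2 = {Cost, SCity}.
Closure of {Cost, SCity}: SCity → PName applies, adding PName. So (Cost, SCity)⁺ = {PName, Cost, SCity}.
The closure contains neither all of R1 = {PName, Cost, Weight, SCity} nor all of R2 = {PartNo, Cost, Color, SCity, SName}, so the common attributes are not a superkey of either fragment. The join is lossy.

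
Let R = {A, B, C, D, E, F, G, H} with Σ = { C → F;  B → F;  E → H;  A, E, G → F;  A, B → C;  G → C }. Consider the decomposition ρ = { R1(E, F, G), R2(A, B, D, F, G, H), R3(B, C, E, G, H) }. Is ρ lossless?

No

Chase test. Columns are A, B, C, D, E, F, G, H; row i has aⱼ where attribute j ∈ Ri, else bᵢⱼ.
Initial tableau (one row per fragment):
  row 1: b11 b12 b13 b14 a5 a6 a7 b18
  row 2: a1 a2 b23 a4 b25 a6 a7 a8
  row 3: b31 a2 a3 b34 a5 b36 a7 a8
Rows 2 and 3 agree on B; apply B→F and equate their F entries.
Rows 1 and 3 agree on E; apply E→H and equate their H entries.
Rows 1 and 2 agree on G; apply G→C and equate their C entries.
Rows 1 and 3 agree on G; apply G→C and equate their C entries.
No row becomes fully distinguished — the join is lossy.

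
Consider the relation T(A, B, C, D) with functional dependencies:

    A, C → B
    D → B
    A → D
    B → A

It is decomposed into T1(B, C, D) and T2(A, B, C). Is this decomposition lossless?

Common attributes: T1 ∩ T2 = {B, C}.
Closure of {B, C}: B → A applies, adding A; A → D applies, adding D. So (B, C)⁺ = {A, B, C, D}.
This closure contains every attribute of T1, so T1 ∩ T2 → T1. The join is lossless.

Yes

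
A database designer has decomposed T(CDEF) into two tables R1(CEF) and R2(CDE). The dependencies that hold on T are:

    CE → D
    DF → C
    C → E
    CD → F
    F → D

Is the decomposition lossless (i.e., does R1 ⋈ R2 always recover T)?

Common attributes: R1 ∩ R2 = {CE}.
Closure of {CE}: CE → D applies, adding D; CD → F applies, adding F. So (CE)⁺ = {CDEF}.
This closure contains every attribute of R1, so R1 ∩ R2 → R1. The join is lossless.

Yes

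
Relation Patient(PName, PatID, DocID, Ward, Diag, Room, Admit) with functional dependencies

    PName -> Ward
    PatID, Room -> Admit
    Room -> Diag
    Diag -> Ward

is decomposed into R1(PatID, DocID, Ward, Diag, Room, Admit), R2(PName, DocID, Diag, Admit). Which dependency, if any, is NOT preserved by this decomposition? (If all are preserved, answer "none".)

Check PName → Ward: no single fragment contains all of {PName, Ward}, and the restricted closure of {PName} across the fragments never reaches {Ward}.
PatID, Room → Admit is preserved.
Room → Diag is preserved.
Diag → Ward is preserved.

PName -> Ward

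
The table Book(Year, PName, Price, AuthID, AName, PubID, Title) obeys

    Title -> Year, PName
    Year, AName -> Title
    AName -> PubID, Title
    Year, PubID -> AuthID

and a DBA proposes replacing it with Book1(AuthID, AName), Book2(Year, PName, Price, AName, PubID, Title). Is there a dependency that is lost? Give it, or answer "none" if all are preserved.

Year, PubID -> AuthID

Check Year, PubID → AuthID: no single fragment contains all of {Year, AuthID, PubID}, and the restricted closure of {Year, PubID} across the fragments never reaches {AuthID}.
Title → Year, PName is preserved.
Year, AName → Title is preserved.
AName → PubID, Title is preserved.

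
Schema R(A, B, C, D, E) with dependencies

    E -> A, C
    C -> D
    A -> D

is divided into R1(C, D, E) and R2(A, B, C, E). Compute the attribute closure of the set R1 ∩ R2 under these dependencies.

A, C, D, E

R1 ∩ R2 = {C, E}.
E → A, C applies, adding A
C → D applies, adding D
Closure: {A, C, D, E}.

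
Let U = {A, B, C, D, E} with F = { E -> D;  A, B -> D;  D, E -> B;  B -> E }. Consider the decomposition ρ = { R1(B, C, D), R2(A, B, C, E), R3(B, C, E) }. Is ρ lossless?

Chase test. Columns are A, B, C, D, E; row i has aⱼ where attribute j ∈ Ri, else bᵢⱼ.
Initial tableau (one row per fragment):
  row 1: b11 a2 a3 a4 b15
  row 2: a1 a2 a3 b24 a5
  row 3: b31 a2 a3 b34 a5
Rows 2 and 3 agree on E; apply E→D and equate their D entries.
Rows 1 and 2 agree on B; apply B→E and equate their E entries.
Rows 1 and 2 agree on E; apply E→D and equate their D entries.
Row 2 is now all distinguished symbols — the join is lossless.

Yes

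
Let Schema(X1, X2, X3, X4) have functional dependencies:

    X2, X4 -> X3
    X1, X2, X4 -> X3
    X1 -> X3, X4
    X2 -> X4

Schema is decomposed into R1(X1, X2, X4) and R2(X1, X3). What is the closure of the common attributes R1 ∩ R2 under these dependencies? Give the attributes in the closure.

R1 ∩ R2 = {X1}.
X1 → X3, X4 applies, adding X3, X4
Closure: {X1, X3, X4}.

X1, X3, X4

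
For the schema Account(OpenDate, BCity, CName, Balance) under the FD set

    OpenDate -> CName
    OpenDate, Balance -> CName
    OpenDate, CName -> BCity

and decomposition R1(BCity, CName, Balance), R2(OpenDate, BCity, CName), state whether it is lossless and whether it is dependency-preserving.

lossy but dependency-preserving

Lossless test: (BCity, CName)⁺ = {BCity, CName}, which is a superkey of neither fragment — lossy.
Dependency preservation: OpenDate, Balance → CName is not contained in any single fragment, but the restricted closure of its left-hand side across the fragments still reaches the right-hand side; the remaining FDs each lie inside some fragment. All dependencies are preserved.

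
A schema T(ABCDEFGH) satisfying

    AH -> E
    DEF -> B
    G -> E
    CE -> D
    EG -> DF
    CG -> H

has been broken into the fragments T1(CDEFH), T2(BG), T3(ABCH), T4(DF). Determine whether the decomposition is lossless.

No

Chase test. Columns are ABCDEFGH; row i has aⱼ where attribute j ∈ Ti, else bᵢⱼ.
Initial tableau (one row per fragment):
  row 1: b11 b12 a3 a4 a5 a6 b17 a8
  row 2: b21 a2 b23 b24 b25 b26 a7 b28
  row 3: a1 a2 a3 b34 b35 b36 b37 a8
  row 4: b41 b42 b43 a4 b45 a6 b47 b48
No row becomes fully distinguished — the join is lossy.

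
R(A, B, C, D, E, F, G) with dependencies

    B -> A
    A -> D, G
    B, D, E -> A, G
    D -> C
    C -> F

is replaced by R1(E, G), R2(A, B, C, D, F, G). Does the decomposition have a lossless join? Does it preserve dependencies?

Lossless test: (G)⁺ = {G}, which is a superkey of neither fragment — lossy.
Dependency preservation: B, D, E → A, G is not contained in any single fragment, but the restricted closure of its left-hand side across the fragments still reaches the right-hand side; the remaining FDs each lie inside some fragment. All dependencies are preserved.

lossy but dependency-preserving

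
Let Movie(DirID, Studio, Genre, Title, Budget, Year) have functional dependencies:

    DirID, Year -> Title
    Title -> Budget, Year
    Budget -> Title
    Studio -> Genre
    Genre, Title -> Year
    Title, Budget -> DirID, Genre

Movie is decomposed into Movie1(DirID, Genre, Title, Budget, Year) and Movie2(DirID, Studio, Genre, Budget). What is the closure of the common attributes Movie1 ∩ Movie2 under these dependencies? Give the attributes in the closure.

DirID, Genre, Title, Budget, Year

Movie1 ∩ Movie2 = {DirID, Genre, Budget}.
Budget → Title applies, adding Title
Genre, Title → Year applies, adding Year
Closure: {DirID, Genre, Title, Budget, Year}.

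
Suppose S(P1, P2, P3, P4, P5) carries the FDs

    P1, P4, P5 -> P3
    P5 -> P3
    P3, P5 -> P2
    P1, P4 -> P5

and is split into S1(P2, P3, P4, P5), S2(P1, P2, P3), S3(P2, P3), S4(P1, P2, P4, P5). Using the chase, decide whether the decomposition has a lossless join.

Yes

Chase test. Columns are P1, P2, P3, P4, P5; row i has aⱼ where attribute j ∈ Si, else bᵢⱼ.
Initial tableau (one row per fragment):
  row 1: b11 a2 a3 a4 a5
  row 2: a1 a2 a3 b24 b25
  row 3: b31 a2 a3 b34 b35
  row 4: a1 a2 b43 a4 a5
Rows 1 and 4 agree on P5; apply P5→P3 and equate their P3 entries.
Row 4 is now all distinguished symbols — the join is lossless.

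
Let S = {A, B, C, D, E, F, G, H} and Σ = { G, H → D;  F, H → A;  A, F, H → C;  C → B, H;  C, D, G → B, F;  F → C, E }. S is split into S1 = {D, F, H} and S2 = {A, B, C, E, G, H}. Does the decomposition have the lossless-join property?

Common attributes: S1 ∩ S2 = {H}.
No dependency enlarges {H}, so (H)⁺ = {H}.
The closure contains neither all of S1 = {D, F, H} nor all of S2 = {A, B, C, E, G, H}, so the common attributes are not a superkey of either fragment. The join is lossy.

No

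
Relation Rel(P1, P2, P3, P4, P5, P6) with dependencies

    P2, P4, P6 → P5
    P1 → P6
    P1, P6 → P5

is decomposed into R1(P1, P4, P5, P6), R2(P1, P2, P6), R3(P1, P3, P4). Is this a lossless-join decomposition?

Chase test. Columns are P1, P2, P3, P4, P5, P6; row i has aⱼ where attribute j ∈ Ri, else bᵢⱼ.
Initial tableau (one row per fragment):
  row 1: a1 b12 b13 a4 a5 a6
  row 2: a1 a2 b23 b24 b25 a6
  row 3: a1 b32 a3 a4 b35 b36
Rows 1 and 3 agree on P1; apply P1→P6 and equate their P6 entries.
Rows 1 and 2 agree on P1, P6; apply P1, P6→P5 and equate their P5 entries.
Rows 1 and 3 agree on P1, P6; apply P1, P6→P5 and equate their P5 entries.
No row becomes fully distinguished — the join is lossy.

No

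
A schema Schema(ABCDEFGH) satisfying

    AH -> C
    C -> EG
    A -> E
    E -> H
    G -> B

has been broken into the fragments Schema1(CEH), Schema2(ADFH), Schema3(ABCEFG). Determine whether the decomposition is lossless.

Chase test. Columns are ABCDEFGH; row i has aⱼ where attribute j ∈ Schemai, else bᵢⱼ.
Initial tableau (one row per fragment):
  row 1: b11 b12 a3 b14 a5 b16 b17 a8
  row 2: a1 b22 b23 a4 b25 a6 b27 a8
  row 3: a1 a2 a3 b34 a5 a6 a7 b38
Rows 1 and 3 agree on C; apply C→EG and equate their EG entries.
Rows 2 and 3 agree on A; apply A→E and equate their E entries.
Rows 1 and 3 agree on E; apply E→H and equate their H entries.
Rows 1 and 3 agree on G; apply G→B and equate their B entries.
Rows 2 and 3 agree on AH; apply AH→C and equate their C entries.
Rows 1 and 2 agree on C; apply C→EG and equate their EG entries.
Rows 1 and 2 agree on G; apply G→B and equate their B entries.
Row 2 is now all distinguished symbols — the join is lossless.

Yes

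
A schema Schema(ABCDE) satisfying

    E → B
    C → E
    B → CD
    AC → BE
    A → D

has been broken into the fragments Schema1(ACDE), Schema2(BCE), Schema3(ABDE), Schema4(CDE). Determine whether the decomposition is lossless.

Yes

Chase test. Columns are ABCDE; row i has aⱼ where attribute j ∈ Schemai, else bᵢⱼ.
Initial tableau (one row per fragment):
  row 1: a1 b12 a3 a4 a5
  row 2: b21 a2 a3 b24 a5
  row 3: a1 a2 b33 a4 a5
  row 4: b41 b42 a3 a4 a5
Rows 1 and 2 agree on E; apply E→B and equate their B entries.
Rows 1 and 4 agree on E; apply E→B and equate their B entries.
Rows 1 and 2 agree on B; apply B→CD and equate their CD entries.
Rows 1 and 3 agree on B; apply B→CD and equate their CD entries.
Row 1 is now all distinguished symbols — the join is lossless.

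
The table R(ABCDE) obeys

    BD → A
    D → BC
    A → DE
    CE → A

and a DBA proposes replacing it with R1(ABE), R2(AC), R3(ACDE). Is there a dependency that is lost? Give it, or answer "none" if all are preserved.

BD → A: restricted closure across fragments reaches A.
D → BC: restricted closure across fragments reaches BC.
A → DE lies within R3.
CE → A lies within R3.
Every dependency is enforceable on the fragments, so the decomposition is dependency-preserving.

none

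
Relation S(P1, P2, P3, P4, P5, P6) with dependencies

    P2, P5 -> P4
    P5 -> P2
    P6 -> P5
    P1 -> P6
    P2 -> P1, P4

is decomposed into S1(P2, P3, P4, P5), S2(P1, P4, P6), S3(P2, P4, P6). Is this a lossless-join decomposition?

Chase test. Columns are P1, P2, P3, P4, P5, P6; row i has aⱼ where attribute j ∈ Si, else bᵢⱼ.
Initial tableau (one row per fragment):
  row 1: b11 a2 a3 a4 a5 b16
  row 2: a1 b22 b23 a4 b25 a6
  row 3: b31 a2 b33 a4 b35 a6
Rows 2 and 3 agree on P6; apply P6→P5 and equate their P5 entries.
Rows 1 and 3 agree on P2; apply P2→P1, P4 and equate their P1, P4 entries.
Rows 2 and 3 agree on P5; apply P5→P2 and equate their P2 entries.
Rows 1 and 3 agree on P1; apply P1→P6 and equate their P6 entries.
Rows 1 and 2 agree on P2; apply P2→P1, P4 and equate their P1, P4 entries.
Rows 1 and 2 agree on P6; apply P6→P5 and equate their P5 entries.
Row 1 is now all distinguished symbols — the join is lossless.

Yes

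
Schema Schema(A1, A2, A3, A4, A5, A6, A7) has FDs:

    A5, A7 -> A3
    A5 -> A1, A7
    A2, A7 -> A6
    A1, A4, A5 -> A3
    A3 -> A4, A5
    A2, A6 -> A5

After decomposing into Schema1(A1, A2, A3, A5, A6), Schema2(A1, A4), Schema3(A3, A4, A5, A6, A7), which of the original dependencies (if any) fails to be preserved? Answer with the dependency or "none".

A2, A7 -> A6

Check A2, A7 → A6: no single fragment contains all of {A2, A6, A7}, and the restricted closure of {A2, A7} across the fragments never reaches {A6}.
A5, A7 → A3 is preserved.
A5 → A1, A7 is preserved.
A1, A4, A5 → A3 is preserved.
A3 → A4, A5 is preserved.
A2, A6 → A5 is preserved.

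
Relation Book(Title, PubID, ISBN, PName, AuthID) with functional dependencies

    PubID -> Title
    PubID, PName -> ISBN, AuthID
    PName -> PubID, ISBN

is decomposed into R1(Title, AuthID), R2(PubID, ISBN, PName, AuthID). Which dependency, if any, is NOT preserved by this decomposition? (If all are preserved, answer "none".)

Check PubID → Title: no single fragment contains all of {Title, PubID}, and the restricted closure of {PubID} across the fragments never reaches {Title}.
PubID, PName → ISBN, AuthID is preserved.
PName → PubID, ISBN is preserved.

PubID -> Title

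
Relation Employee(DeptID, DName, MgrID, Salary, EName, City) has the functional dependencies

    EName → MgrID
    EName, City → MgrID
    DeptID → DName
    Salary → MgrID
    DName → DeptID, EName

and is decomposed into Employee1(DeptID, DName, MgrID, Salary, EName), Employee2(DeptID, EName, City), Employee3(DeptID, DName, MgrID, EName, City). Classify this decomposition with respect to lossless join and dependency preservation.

Lossless test (chase): Rows 1 and 2 agree on EName; apply EName→MgrID and equate their MgrID entries. Rows 1 and 2 agree on DeptID; apply DeptID→DName and equate their DName entries. No row becomes fully distinguished — the join is lossy.
Dependency preservation: every FD's attributes lie within a single fragment, so each can be enforced locally — preserved.

lossy but dependency-preserving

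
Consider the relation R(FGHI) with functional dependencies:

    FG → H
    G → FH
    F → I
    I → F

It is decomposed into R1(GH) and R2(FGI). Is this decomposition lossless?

Yes

Common attributes: R1 ∩ R2 = {G}.
Closure of {G}: G → FH applies, adding FH; F → I applies, adding I. So (G)⁺ = {FGHI}.
This closure contains every attribute of R1, so R1 ∩ R2 → R1. The join is lossless.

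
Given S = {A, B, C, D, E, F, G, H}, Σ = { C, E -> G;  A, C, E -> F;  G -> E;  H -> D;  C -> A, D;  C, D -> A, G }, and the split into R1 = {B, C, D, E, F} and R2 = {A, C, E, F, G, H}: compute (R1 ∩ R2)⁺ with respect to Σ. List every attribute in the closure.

A, C, D, E, F, G

R1 ∩ R2 = {C, E, F}.
C, E → G applies, adding G
C → A, D applies, adding A, D
Closure: {A, C, D, E, F, G}.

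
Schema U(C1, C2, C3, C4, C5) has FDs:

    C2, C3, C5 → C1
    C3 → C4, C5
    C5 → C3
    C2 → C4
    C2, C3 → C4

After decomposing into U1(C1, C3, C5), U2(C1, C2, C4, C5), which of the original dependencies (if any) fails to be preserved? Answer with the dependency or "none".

C2, C3, C5 → C1: restricted closure across fragments reaches C1.
C3 → C4, C5: restricted closure across fragments reaches C4, C5.
C5 → C3 lies within U1.
C2 → C4 lies within U2.
C2, C3 → C4: restricted closure across fragments reaches C4.
Every dependency is enforceable on the fragments, so the decomposition is dependency-preserving.

none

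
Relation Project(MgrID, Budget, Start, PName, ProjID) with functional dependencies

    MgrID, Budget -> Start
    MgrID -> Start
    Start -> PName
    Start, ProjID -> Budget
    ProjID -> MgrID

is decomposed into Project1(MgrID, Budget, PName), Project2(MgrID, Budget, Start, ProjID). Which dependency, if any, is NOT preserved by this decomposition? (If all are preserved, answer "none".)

Start -> PName

Check Start → PName: no single fragment contains all of {Start, PName}, and the restricted closure of {Start} across the fragments never reaches {PName}.
MgrID, Budget → Start is preserved.
MgrID → Start is preserved.
Start, ProjID → Budget is preserved.
ProjID → MgrID is preserved.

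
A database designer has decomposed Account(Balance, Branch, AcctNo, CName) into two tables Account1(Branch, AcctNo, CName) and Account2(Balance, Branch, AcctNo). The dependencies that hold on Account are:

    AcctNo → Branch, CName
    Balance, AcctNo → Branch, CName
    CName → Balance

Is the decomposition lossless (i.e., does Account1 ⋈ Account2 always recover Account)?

Yes

Common attributes: Account1 ∩ Account2 = {Branch, AcctNo}.
Closure of {Branch, AcctNo}: AcctNo → Branch, CName applies, adding CName; CName → Balance applies, adding Balance. So (Branch, AcctNo)⁺ = {Balance, Branch, AcctNo, CName}.
This closure contains every attribute of Account1, so Account1 ∩ Account2 → Account1. The join is lossless.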